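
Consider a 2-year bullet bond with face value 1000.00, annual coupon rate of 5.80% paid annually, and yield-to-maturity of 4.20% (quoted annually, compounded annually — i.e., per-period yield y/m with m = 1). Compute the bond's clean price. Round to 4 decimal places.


Coupon per period c = face * coupon_rate / m = 58.000000
Periods per year m = 1; per-period yield y/m = 0.042000
Number of cashflows N = 2
Cashflows (t years, CF_t, discount factor 1/(1+y/m)^(m*t), PV):
  t = 1.0000: CF_t = 58.000000, DF = 0.959693, PV = 55.662188
  t = 2.0000: CF_t = 1058.000000, DF = 0.921010, PV = 974.429066
Price P = sum_t PV_t = 1030.091254

Answer: Price = 1030.0913


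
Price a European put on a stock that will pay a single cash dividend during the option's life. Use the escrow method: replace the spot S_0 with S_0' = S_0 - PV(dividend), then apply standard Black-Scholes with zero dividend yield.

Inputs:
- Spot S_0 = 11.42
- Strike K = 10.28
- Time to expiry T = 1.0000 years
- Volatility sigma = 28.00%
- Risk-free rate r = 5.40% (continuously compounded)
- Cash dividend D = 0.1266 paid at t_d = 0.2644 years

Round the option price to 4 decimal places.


PV(D) = D * exp(-r * t_d) = 0.1266 * 0.98582384 = 0.12480530
S_0' = S_0 - PV(D) = 11.4200 - 0.12480530 = 11.29519470
d1 = (ln(S_0'/K) + (r + sigma^2/2)*T) / (sigma*sqrt(T)) = 0.66920403
d2 = d1 - sigma*sqrt(T) = 0.38920403
exp(-rT) = 0.94743211
N(-d1) = 0.25168267; N(-d2) = 0.34856261
P = K * exp(-rT) * N(-d2) - S_0' * N(-d1) = 10.2800 * 0.94743211 * 0.34856261 - 11.29519470 * 0.25168267 = 0.5521

Answer: Price = 0.5521


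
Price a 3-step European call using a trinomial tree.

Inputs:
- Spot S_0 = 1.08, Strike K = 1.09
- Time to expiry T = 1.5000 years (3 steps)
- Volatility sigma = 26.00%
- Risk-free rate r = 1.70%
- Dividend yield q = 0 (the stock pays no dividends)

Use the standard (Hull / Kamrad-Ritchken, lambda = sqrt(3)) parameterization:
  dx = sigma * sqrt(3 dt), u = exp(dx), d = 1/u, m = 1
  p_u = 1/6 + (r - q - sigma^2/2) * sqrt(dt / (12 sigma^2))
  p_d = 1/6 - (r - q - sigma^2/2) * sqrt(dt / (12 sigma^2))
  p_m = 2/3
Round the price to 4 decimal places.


dt = T/N = 0.500000; dx = sigma*sqrt(3*dt) = 0.318434
u = exp(dx) = 1.374972; d = 1/u = 0.727287
p_u = 0.153477, p_m = 0.666667, p_d = 0.179856
Discount per step: exp(-r*dt) = 0.991536
Stock lattice S(k, j) with j the centered position index:
  k=0: S(0,+0) = 1.0800
  k=1: S(1,-1) = 0.7855; S(1,+0) = 1.0800; S(1,+1) = 1.4850
  k=2: S(2,-2) = 0.5713; S(2,-1) = 0.7855; S(2,+0) = 1.0800; S(2,+1) = 1.4850; S(2,+2) = 2.0418
  k=3: S(3,-3) = 0.4155; S(3,-2) = 0.5713; S(3,-1) = 0.7855; S(3,+0) = 1.0800; S(3,+1) = 1.4850; S(3,+2) = 2.0418; S(3,+3) = 2.8074
Terminal payoffs V(N, j) = max(S_T - K, 0):
  V(3,-3) = 0.000000; V(3,-2) = 0.000000; V(3,-1) = 0.000000; V(3,+0) = 0.000000; V(3,+1) = 0.394970; V(3,+2) = 0.951793; V(3,+3) = 1.717409
Backward induction: V(k, j) = exp(-r*dt) * [p_u * V(k+1, j+1) + p_m * V(k+1, j) + p_d * V(k+1, j-1)]
  V(2,-2) = exp(-r*dt) * [p_u*0.000000 + p_m*0.000000 + p_d*0.000000] = 0.000000
  V(2,-1) = exp(-r*dt) * [p_u*0.000000 + p_m*0.000000 + p_d*0.000000] = 0.000000
  V(2,+0) = exp(-r*dt) * [p_u*0.394970 + p_m*0.000000 + p_d*0.000000] = 0.060106
  V(2,+1) = exp(-r*dt) * [p_u*0.951793 + p_m*0.394970 + p_d*0.000000] = 0.405927
  V(2,+2) = exp(-r*dt) * [p_u*1.717409 + p_m*0.951793 + p_d*0.394970] = 0.960947
  V(1,-1) = exp(-r*dt) * [p_u*0.060106 + p_m*0.000000 + p_d*0.000000] = 0.009147
  V(1,+0) = exp(-r*dt) * [p_u*0.405927 + p_m*0.060106 + p_d*0.000000] = 0.101505
  V(1,+1) = exp(-r*dt) * [p_u*0.960947 + p_m*0.405927 + p_d*0.060106] = 0.425281
  V(0,+0) = exp(-r*dt) * [p_u*0.425281 + p_m*0.101505 + p_d*0.009147] = 0.133447

Answer: Price = V(0,0) = 0.1334


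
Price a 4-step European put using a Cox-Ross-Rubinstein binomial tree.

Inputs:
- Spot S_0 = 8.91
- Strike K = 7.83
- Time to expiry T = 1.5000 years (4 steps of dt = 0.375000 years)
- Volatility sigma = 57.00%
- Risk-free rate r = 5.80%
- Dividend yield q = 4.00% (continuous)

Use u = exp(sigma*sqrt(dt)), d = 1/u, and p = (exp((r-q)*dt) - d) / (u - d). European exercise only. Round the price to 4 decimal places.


dt = T/N = 0.375000
u = exp(sigma*sqrt(dt)) = 1.417723; d = 1/u = 0.705356
p = (exp((r-q)*dt) - d) / (u - d) = 0.423120
Discount per step: exp(-r*dt) = 0.978485
Stock lattice S(k, i) with i counting down-moves:
  k=0: S(0,0) = 8.9100
  k=1: S(1,0) = 12.6319; S(1,1) = 6.2847
  k=2: S(2,0) = 17.9086; S(2,1) = 8.9100; S(2,2) = 4.4330
  k=3: S(3,0) = 25.3894; S(3,1) = 12.6319; S(3,2) = 6.2847; S(3,3) = 3.1268
  k=4: S(4,0) = 35.9951; S(4,1) = 17.9086; S(4,2) = 8.9100; S(4,3) = 4.4330; S(4,4) = 2.2055
Terminal payoffs V(N, i) = max(K - S_T, 0):
  V(4,0) = 0.000000; V(4,1) = 0.000000; V(4,2) = 0.000000; V(4,3) = 3.397031; V(4,4) = 5.624476
Backward induction: V(k, i) = exp(-r*dt) * [p * V(k+1, i) + (1-p) * V(k+1, i+1)].
  V(3,0) = exp(-r*dt) * [p*0.000000 + (1-p)*0.000000] = 0.000000
  V(3,1) = exp(-r*dt) * [p*0.000000 + (1-p)*0.000000] = 0.000000
  V(3,2) = exp(-r*dt) * [p*0.000000 + (1-p)*3.397031] = 1.917517
  V(3,3) = exp(-r*dt) * [p*3.397031 + (1-p)*5.624476] = 4.581266
  V(2,0) = exp(-r*dt) * [p*0.000000 + (1-p)*0.000000] = 0.000000
  V(2,1) = exp(-r*dt) * [p*0.000000 + (1-p)*1.917517] = 1.082378
  V(2,2) = exp(-r*dt) * [p*1.917517 + (1-p)*4.581266] = 3.379864
  V(1,0) = exp(-r*dt) * [p*0.000000 + (1-p)*1.082378] = 0.610968
  V(1,1) = exp(-r*dt) * [p*1.082378 + (1-p)*3.379864] = 2.355949
  V(0,0) = exp(-r*dt) * [p*0.610968 + (1-p)*2.355949] = 1.582810

Answer: Price = V(0,0) = 1.5828


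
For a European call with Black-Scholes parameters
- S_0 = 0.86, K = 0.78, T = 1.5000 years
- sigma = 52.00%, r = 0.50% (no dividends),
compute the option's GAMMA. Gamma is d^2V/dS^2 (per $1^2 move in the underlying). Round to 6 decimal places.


Answer: Gamma = 0.648030

Derivation:
d1 = 0.4835205914; d2 = -0.1533467417
phi(d1) = 0.3549300276; exp(-qT) = 1.0000000000; exp(-rT) = 0.9925280548
Gamma = exp(-qT) * phi(d1) / (S * sigma * sqrt(T)) = 1.0000000000 * 0.3549300276 / (0.8600 * 0.5200 * 1.2247448714) = 0.648030


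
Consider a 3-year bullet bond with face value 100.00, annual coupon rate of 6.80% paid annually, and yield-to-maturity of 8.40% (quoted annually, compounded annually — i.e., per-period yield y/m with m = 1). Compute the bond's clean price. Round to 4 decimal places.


Coupon per period c = face * coupon_rate / m = 6.800000
Periods per year m = 1; per-period yield y/m = 0.084000
Number of cashflows N = 3
Cashflows (t years, CF_t, discount factor 1/(1+y/m)^(m*t), PV):
  t = 1.0000: CF_t = 6.800000, DF = 0.922509, PV = 6.273063
  t = 2.0000: CF_t = 6.800000, DF = 0.851023, PV = 5.786958
  t = 3.0000: CF_t = 106.800000, DF = 0.785077, PV = 83.846204
Price P = sum_t PV_t = 95.906225

Answer: Price = 95.9062


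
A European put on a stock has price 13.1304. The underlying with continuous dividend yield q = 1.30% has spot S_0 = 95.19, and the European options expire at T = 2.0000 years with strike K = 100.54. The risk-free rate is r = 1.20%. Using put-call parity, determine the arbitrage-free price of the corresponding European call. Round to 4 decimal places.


Put-call parity: C - P = S_0 * exp(-qT) - K * exp(-rT).
S_0 * exp(-qT) = 95.1900 * 0.97433509 = 92.74695718
K * exp(-rT) = 100.5400 * 0.97628571 = 98.15576526
C = P + S*exp(-qT) - K*exp(-rT)
C = 13.1304 + 92.74695718 - 98.15576526 = 7.7216

Answer: Call price = 7.7216


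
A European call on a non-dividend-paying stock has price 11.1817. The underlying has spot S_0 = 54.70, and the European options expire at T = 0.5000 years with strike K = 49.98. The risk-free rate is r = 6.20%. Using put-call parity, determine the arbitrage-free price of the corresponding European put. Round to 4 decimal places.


Answer: Put price = 4.9361

Derivation:
Put-call parity: C - P = S_0 * exp(-qT) - K * exp(-rT).
S_0 * exp(-qT) = 54.7000 * 1.00000000 = 54.70000000
K * exp(-rT) = 49.9800 * 0.96947557 = 48.45438914
P = C - S*exp(-qT) + K*exp(-rT)
P = 11.1817 - 54.70000000 + 48.45438914 = 4.9361


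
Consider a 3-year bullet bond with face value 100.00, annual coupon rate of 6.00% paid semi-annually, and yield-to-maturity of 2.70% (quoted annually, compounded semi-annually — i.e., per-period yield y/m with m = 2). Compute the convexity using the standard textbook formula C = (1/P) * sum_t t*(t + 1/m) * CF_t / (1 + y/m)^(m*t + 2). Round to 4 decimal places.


Answer: Convexity = 9.3188

Derivation:
Coupon per period c = face * coupon_rate / m = 3.000000
Periods per year m = 2; per-period yield y/m = 0.013500
Number of cashflows N = 6
Cashflows (t years, CF_t, discount factor 1/(1+y/m)^(m*t), PV):
  t = 0.5000: CF_t = 3.000000, DF = 0.986680, PV = 2.960039
  t = 1.0000: CF_t = 3.000000, DF = 0.973537, PV = 2.920611
  t = 1.5000: CF_t = 3.000000, DF = 0.960569, PV = 2.881708
  t = 2.0000: CF_t = 3.000000, DF = 0.947774, PV = 2.843323
  t = 2.5000: CF_t = 3.000000, DF = 0.935150, PV = 2.805450
  t = 3.0000: CF_t = 103.000000, DF = 0.922694, PV = 95.037435
Price P = sum_t PV_t = 109.448567
Convexity numerator sum_t t*(t + 1/m) * CF_t / (1+y/m)^(m*t + 2):
  t = 0.5000: term = 1.440854
  t = 1.0000: term = 4.264985
  t = 1.5000: term = 8.416349
  t = 2.0000: term = 13.840403
  t = 2.5000: term = 20.484070
  t = 3.0000: term = 971.485895
Convexity = (1/P) * sum = 1019.932556 / 109.448567 = 9.318830


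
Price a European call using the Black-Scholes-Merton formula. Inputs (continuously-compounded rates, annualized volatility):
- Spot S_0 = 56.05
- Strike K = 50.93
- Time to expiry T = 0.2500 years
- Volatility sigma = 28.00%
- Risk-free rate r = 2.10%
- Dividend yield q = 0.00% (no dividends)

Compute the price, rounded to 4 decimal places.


Answer: Price = 6.4125

Derivation:
d1 = (ln(S/K) + (r - q + 0.5*sigma^2) * T) / (sigma * sqrt(T)) = 0.79172863
d2 = d1 - sigma * sqrt(T) = 0.65172863
exp(-rT) = 0.99476376; exp(-qT) = 1.00000000
C = S_0 * exp(-qT) * N(d1) - K * exp(-rT) * N(d2)
N(d1) = 0.78574054; N(d2) = 0.74271188
C = 56.0500 * 1.00000000 * 0.78574054 - 50.9300 * 0.99476376 * 0.74271188 = 6.4125


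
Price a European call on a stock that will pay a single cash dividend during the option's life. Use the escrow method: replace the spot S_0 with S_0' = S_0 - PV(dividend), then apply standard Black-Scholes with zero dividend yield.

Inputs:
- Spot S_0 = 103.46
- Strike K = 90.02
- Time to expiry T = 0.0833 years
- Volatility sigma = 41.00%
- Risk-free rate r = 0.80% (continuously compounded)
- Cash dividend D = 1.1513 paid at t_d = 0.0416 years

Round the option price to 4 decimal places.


PV(D) = D * exp(-r * t_d) = 1.1513 * 0.99966726 = 1.15091691
S_0' = S_0 - PV(D) = 103.4600 - 1.15091691 = 102.30908309
d1 = (ln(S_0'/K) + (r + sigma^2/2)*T) / (sigma*sqrt(T)) = 1.14620777
d2 = d1 - sigma*sqrt(T) = 1.02787464
exp(-rT) = 0.99933382
N(d1) = 0.87414540; N(d2) = 0.84799560
C = S_0' * N(d1) - K * exp(-rT) * N(d2) = 102.30908309 * 0.87414540 - 90.0200 * 0.99933382 * 0.84799560 = 13.1473

Answer: Price = 13.1473


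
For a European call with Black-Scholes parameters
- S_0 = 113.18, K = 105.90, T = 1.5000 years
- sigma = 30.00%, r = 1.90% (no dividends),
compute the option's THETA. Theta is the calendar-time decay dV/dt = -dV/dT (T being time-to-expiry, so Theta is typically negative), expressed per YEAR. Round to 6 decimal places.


d1 = 0.4422260312; d2 = 0.0748025698
phi(d1) = 0.3617794654; exp(-qT) = 1.0000000000; exp(-rT) = 0.9719022941
Theta = -S*exp(-qT)*phi(d1)*sigma/(2*sqrt(T)) - r*K*exp(-rT)*N(d2) + q*S*exp(-qT)*N(d1)
N(d1) = 0.6708371746; N(d2) = 0.5298141014; sqrt(T) = 1.2247448714
Term 1 = -113.1800 * 1.0000000000 * 0.3617794654 * 0.3000 / (2 * 1.2247448714) = -5.0148648323
Term 2 = -0.0190 * 105.9000 * 0.9719022941 * 0.5298141014 = -1.0360857044
Term 3 = 0 (no dividend yield, q = 0)
Theta = -5.0148648323 + (-1.0360857044) + (0.0000000000) = -6.050951

Answer: Theta = -6.050951


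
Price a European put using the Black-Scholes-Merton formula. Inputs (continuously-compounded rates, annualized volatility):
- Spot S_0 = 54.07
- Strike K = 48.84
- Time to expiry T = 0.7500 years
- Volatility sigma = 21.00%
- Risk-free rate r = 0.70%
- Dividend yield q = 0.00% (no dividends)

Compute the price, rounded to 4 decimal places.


Answer: Price = 1.5990

Derivation:
d1 = (ln(S/K) + (r - q + 0.5*sigma^2) * T) / (sigma * sqrt(T)) = 0.67916931
d2 = d1 - sigma * sqrt(T) = 0.49730398
exp(-rT) = 0.99476376; exp(-qT) = 1.00000000
P = K * exp(-rT) * N(-d2) - S_0 * exp(-qT) * N(-d1)
N(-d1) = 0.24851529; N(-d2) = 0.30948735
P = 48.8400 * 0.99476376 * 0.30948735 - 54.0700 * 1.00000000 * 0.24851529 = 1.5990


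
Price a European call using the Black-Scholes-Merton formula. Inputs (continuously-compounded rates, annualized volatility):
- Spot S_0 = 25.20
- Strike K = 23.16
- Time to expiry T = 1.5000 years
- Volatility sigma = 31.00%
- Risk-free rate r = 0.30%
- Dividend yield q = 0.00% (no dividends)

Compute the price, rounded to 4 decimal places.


d1 = (ln(S/K) + (r - q + 0.5*sigma^2) * T) / (sigma * sqrt(T)) = 0.42403128
d2 = d1 - sigma * sqrt(T) = 0.04436037
exp(-rT) = 0.99551011; exp(-qT) = 1.00000000
C = S_0 * exp(-qT) * N(d1) - K * exp(-rT) * N(d2)
N(d1) = 0.66422850; N(d2) = 0.51769142
C = 25.2000 * 1.00000000 * 0.66422850 - 23.1600 * 0.99551011 * 0.51769142 = 4.8027

Answer: Price = 4.8027


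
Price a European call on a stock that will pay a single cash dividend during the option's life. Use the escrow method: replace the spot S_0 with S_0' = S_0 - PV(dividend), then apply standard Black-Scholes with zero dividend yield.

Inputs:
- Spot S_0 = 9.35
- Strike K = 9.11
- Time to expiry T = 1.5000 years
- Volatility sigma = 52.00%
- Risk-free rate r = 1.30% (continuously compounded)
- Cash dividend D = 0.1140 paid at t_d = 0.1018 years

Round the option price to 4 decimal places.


PV(D) = D * exp(-r * t_d) = 0.1140 * 0.99867748 = 0.11384923
S_0' = S_0 - PV(D) = 9.3500 - 0.11384923 = 9.23615077
d1 = (ln(S_0'/K) + (r + sigma^2/2)*T) / (sigma*sqrt(T)) = 0.37064627
d2 = d1 - sigma*sqrt(T) = -0.26622106
exp(-rT) = 0.98068890
N(d1) = 0.64454949; N(d2) = 0.39503448
C = S_0' * N(d1) - K * exp(-rT) * N(d2) = 9.23615077 * 0.64454949 - 9.1100 * 0.98068890 * 0.39503448 = 2.4239

Answer: Price = 2.4239


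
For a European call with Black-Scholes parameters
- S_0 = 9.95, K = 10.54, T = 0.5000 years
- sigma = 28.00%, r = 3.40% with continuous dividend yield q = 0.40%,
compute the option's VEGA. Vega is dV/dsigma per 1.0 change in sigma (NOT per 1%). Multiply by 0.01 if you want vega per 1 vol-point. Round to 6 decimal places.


d1 = -0.1161927557; d2 = -0.3141826545
phi(d1) = 0.3962583381; exp(-qT) = 0.9980019987; exp(-rT) = 0.9831436846
Vega = S * exp(-qT) * phi(d1) * sqrt(T) = 9.9500 * 0.9980019987 * 0.3962583381 * 0.7071067812 = 2.782389

Answer: Vega = 2.782389


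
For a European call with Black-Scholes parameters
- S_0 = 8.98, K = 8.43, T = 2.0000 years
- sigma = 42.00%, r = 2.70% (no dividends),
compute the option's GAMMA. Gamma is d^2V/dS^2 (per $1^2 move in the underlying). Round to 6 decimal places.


d1 = 0.4943065483; d2 = -0.0996631479
phi(d1) = 0.3530632657; exp(-qT) = 1.0000000000; exp(-rT) = 0.9474321065
Gamma = exp(-qT) * phi(d1) / (S * sigma * sqrt(T)) = 1.0000000000 * 0.3530632657 / (8.9800 * 0.4200 * 1.4142135624) = 0.066193

Answer: Gamma = 0.066193


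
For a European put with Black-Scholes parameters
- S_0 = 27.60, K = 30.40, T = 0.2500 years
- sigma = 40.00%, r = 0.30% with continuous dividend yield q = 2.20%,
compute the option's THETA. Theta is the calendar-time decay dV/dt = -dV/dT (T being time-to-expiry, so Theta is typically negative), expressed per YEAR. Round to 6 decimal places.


d1 = -0.4068841784; d2 = -0.6068841784
phi(d1) = 0.3672487379; exp(-qT) = 0.9945150973; exp(-rT) = 0.9992502812
Theta = -S*exp(-qT)*phi(d1)*sigma/(2*sqrt(T)) + r*K*exp(-rT)*N(-d2) - q*S*exp(-qT)*N(-d1)
N(-d1) = 0.6579534716; N(-d2) = 0.7280361107; sqrt(T) = 0.5000000000
Term 1 = -27.6000 * 0.9945150973 * 0.3672487379 * 0.4000 / (2 * 0.5000000000) = -4.0321879339
Term 2 = 0.0030 * 30.4000 * 0.9992502812 * 0.7280361107 = 0.0663471143
Term 3 = -0.0220 * 27.6000 * 0.9945150973 * 0.6579534716 = -0.3973180781
Theta = -4.0321879339 + (0.0663471143) + (-0.3973180781) = -4.363159

Answer: Theta = -4.363159


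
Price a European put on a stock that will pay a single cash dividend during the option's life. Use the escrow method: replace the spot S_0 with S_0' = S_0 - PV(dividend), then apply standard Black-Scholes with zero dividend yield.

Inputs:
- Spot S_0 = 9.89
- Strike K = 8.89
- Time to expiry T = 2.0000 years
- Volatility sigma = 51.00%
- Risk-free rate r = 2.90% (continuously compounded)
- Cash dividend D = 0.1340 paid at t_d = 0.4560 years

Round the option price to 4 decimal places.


PV(D) = D * exp(-r * t_d) = 0.1340 * 0.98686305 = 0.13223965
S_0' = S_0 - PV(D) = 9.8900 - 0.13223965 = 9.75776035
d1 = (ln(S_0'/K) + (r + sigma^2/2)*T) / (sigma*sqrt(T)) = 0.57017188
d2 = d1 - sigma*sqrt(T) = -0.15107703
exp(-rT) = 0.94364995
N(-d1) = 0.28428056; N(-d2) = 0.56004253
P = K * exp(-rT) * N(-d2) - S_0' * N(-d1) = 8.8900 * 0.94364995 * 0.56004253 - 9.75776035 * 0.28428056 = 1.9243

Answer: Price = 1.9243


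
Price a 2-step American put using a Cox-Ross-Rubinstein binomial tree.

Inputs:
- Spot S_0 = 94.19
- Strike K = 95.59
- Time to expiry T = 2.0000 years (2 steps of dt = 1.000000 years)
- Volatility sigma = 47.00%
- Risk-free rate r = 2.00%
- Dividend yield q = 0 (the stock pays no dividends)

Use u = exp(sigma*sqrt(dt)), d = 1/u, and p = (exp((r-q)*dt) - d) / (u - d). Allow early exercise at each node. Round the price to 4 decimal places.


Answer: Price = V(0,0) = 21.7285

Derivation:
dt = T/N = 1.000000
u = exp(sigma*sqrt(dt)) = 1.599994; d = 1/u = 0.625002
p = (exp((r-q)*dt) - d) / (u - d) = 0.405336
Discount per step: exp(-r*dt) = 0.980199
Stock lattice S(k, i) with i counting down-moves:
  k=0: S(0,0) = 94.1900
  k=1: S(1,0) = 150.7035; S(1,1) = 58.8690
  k=2: S(2,0) = 241.1246; S(2,1) = 94.1900; S(2,2) = 36.7932
Terminal payoffs V(N, i) = max(K - S_T, 0):
  V(2,0) = 0.000000; V(2,1) = 1.400000; V(2,2) = 58.796764
Backward induction: V(k, i) = exp(-r*dt) * [p * V(k+1, i) + (1-p) * V(k+1, i+1)]; then take max(V_cont, immediate exercise) for American.
  V(1,0) = exp(-r*dt) * [p*0.000000 + (1-p)*1.400000] = 0.816045; exercise = 0.000000; V(1,0) = max -> 0.816045
  V(1,1) = exp(-r*dt) * [p*1.400000 + (1-p)*58.796764] = 34.828228; exercise = 36.721036; V(1,1) = max -> 36.721036
  V(0,0) = exp(-r*dt) * [p*0.816045 + (1-p)*36.721036] = 21.728515; exercise = 1.400000; V(0,0) = max -> 21.728515


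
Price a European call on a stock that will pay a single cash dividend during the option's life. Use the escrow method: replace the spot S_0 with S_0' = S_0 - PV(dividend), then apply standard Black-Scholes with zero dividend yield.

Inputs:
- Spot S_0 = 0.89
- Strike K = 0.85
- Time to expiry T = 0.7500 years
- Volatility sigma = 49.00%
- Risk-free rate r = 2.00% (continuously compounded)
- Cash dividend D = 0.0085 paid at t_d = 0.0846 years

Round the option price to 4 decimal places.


Answer: Price = 0.1675

Derivation:
PV(D) = D * exp(-r * t_d) = 0.0085 * 0.99830943 = 0.00848563
S_0' = S_0 - PV(D) = 0.8900 - 0.00848563 = 0.88151437
d1 = (ln(S_0'/K) + (r + sigma^2/2)*T) / (sigma*sqrt(T)) = 0.33331363
d2 = d1 - sigma*sqrt(T) = -0.09103882
exp(-rT) = 0.98511194
N(d1) = 0.63055122; N(d2) = 0.46373087
C = S_0' * N(d1) - K * exp(-rT) * N(d2) = 0.88151437 * 0.63055122 - 0.8500 * 0.98511194 * 0.46373087 = 0.1675


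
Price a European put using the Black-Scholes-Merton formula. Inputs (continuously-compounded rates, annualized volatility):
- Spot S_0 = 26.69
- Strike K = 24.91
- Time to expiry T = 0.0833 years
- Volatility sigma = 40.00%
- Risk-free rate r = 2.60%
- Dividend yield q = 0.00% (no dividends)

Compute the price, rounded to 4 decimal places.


Answer: Price = 0.4877

Derivation:
d1 = (ln(S/K) + (r - q + 0.5*sigma^2) * T) / (sigma * sqrt(T)) = 0.67433076
d2 = d1 - sigma * sqrt(T) = 0.55888380
exp(-rT) = 0.99783654; exp(-qT) = 1.00000000
P = K * exp(-rT) * N(-d2) - S_0 * exp(-qT) * N(-d1)
N(-d1) = 0.25005053; N(-d2) = 0.28812051
P = 24.9100 * 0.99783654 * 0.28812051 - 26.6900 * 1.00000000 * 0.25005053 = 0.4877


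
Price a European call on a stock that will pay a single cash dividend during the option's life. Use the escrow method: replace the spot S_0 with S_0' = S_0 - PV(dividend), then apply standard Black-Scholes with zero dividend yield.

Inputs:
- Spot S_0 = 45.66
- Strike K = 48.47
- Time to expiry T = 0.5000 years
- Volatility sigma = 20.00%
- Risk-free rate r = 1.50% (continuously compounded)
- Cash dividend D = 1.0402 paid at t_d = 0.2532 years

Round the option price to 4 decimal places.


PV(D) = D * exp(-r * t_d) = 1.0402 * 0.99620920 = 1.03625681
S_0' = S_0 - PV(D) = 45.6600 - 1.03625681 = 44.62374319
d1 = (ln(S_0'/K) + (r + sigma^2/2)*T) / (sigma*sqrt(T)) = -0.46088495
d2 = d1 - sigma*sqrt(T) = -0.60230630
exp(-rT) = 0.99252805
N(d1) = 0.32244058; N(d2) = 0.27348513
C = S_0' * N(d1) - K * exp(-rT) * N(d2) = 44.62374319 * 0.32244058 - 48.4700 * 0.99252805 * 0.27348513 = 1.2317

Answer: Price = 1.2317


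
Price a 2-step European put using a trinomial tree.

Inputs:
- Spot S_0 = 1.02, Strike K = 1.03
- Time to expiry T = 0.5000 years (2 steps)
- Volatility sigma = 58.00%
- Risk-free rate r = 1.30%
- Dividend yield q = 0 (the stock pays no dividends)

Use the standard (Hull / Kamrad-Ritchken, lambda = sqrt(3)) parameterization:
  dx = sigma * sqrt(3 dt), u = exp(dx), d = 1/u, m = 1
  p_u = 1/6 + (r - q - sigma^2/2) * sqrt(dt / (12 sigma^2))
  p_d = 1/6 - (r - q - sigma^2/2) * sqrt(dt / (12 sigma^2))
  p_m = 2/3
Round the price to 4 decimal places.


Answer: Price = V(0,0) = 0.1447

Derivation:
dt = T/N = 0.250000; dx = sigma*sqrt(3*dt) = 0.502295
u = exp(dx) = 1.652509; d = 1/u = 0.605140
p_u = 0.128044, p_m = 0.666667, p_d = 0.205289
Discount per step: exp(-r*dt) = 0.996755
Stock lattice S(k, j) with j the centered position index:
  k=0: S(0,+0) = 1.0200
  k=1: S(1,-1) = 0.6172; S(1,+0) = 1.0200; S(1,+1) = 1.6856
  k=2: S(2,-2) = 0.3735; S(2,-1) = 0.6172; S(2,+0) = 1.0200; S(2,+1) = 1.6856; S(2,+2) = 2.7854
Terminal payoffs V(N, j) = max(K - S_T, 0):
  V(2,-2) = 0.656481; V(2,-1) = 0.412757; V(2,+0) = 0.010000; V(2,+1) = 0.000000; V(2,+2) = 0.000000
Backward induction: V(k, j) = exp(-r*dt) * [p_u * V(k+1, j+1) + p_m * V(k+1, j) + p_d * V(k+1, j-1)]
  V(1,-1) = exp(-r*dt) * [p_u*0.010000 + p_m*0.412757 + p_d*0.656481] = 0.409886
  V(1,+0) = exp(-r*dt) * [p_u*0.000000 + p_m*0.010000 + p_d*0.412757] = 0.091105
  V(1,+1) = exp(-r*dt) * [p_u*0.000000 + p_m*0.000000 + p_d*0.010000] = 0.002046
  V(0,+0) = exp(-r*dt) * [p_u*0.002046 + p_m*0.091105 + p_d*0.409886] = 0.144673


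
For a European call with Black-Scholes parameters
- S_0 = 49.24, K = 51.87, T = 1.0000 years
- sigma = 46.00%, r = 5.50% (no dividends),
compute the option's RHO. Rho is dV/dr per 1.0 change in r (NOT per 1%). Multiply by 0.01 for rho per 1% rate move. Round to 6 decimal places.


Answer: Rho = 20.204842

Derivation:
d1 = 0.2364472021; d2 = -0.2235527979
phi(d1) = 0.3879448173; exp(-qT) = 1.0000000000; exp(-rT) = 0.9464851480
N(d2) = 0.4115526479
Rho = K*T*exp(-rT)*N(d2) = 51.8700 * 1.0000 * 0.9464851480 * 0.4115526479 = 20.204842


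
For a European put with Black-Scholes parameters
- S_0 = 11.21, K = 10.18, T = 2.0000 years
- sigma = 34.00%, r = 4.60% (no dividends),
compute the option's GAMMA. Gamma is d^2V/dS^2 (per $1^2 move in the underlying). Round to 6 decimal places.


Answer: Gamma = 0.060607

Derivation:
d1 = 0.6321976066; d2 = 0.1513649954
phi(d1) = 0.3266795885; exp(-qT) = 1.0000000000; exp(-rT) = 0.9121051495
Gamma = exp(-qT) * phi(d1) / (S * sigma * sqrt(T)) = 1.0000000000 * 0.3266795885 / (11.2100 * 0.3400 * 1.4142135624) = 0.060607


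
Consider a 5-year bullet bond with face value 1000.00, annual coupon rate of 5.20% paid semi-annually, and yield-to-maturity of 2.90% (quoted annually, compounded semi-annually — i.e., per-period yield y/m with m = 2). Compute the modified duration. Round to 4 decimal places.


Answer: Modified duration = 4.4339

Derivation:
Coupon per period c = face * coupon_rate / m = 26.000000
Periods per year m = 2; per-period yield y/m = 0.014500
Number of cashflows N = 10
Cashflows (t years, CF_t, discount factor 1/(1+y/m)^(m*t), PV):
  t = 0.5000: CF_t = 26.000000, DF = 0.985707, PV = 25.628388
  t = 1.0000: CF_t = 26.000000, DF = 0.971619, PV = 25.262088
  t = 1.5000: CF_t = 26.000000, DF = 0.957732, PV = 24.901023
  t = 2.0000: CF_t = 26.000000, DF = 0.944043, PV = 24.545119
  t = 2.5000: CF_t = 26.000000, DF = 0.930550, PV = 24.194302
  t = 3.0000: CF_t = 26.000000, DF = 0.917250, PV = 23.848498
  t = 3.5000: CF_t = 26.000000, DF = 0.904140, PV = 23.507638
  t = 4.0000: CF_t = 26.000000, DF = 0.891217, PV = 23.171649
  t = 4.5000: CF_t = 26.000000, DF = 0.878479, PV = 22.840462
  t = 5.0000: CF_t = 1026.000000, DF = 0.865923, PV = 888.437430
Price P = sum_t PV_t = 1106.336597
First compute Macaulay numerator sum_t t * PV_t:
  t * PV_t at t = 0.5000: 12.814194
  t * PV_t at t = 1.0000: 25.262088
  t * PV_t at t = 1.5000: 37.351535
  t * PV_t at t = 2.0000: 49.090238
  t * PV_t at t = 2.5000: 60.485754
  t * PV_t at t = 3.0000: 71.545495
  t * PV_t at t = 3.5000: 82.276732
  t * PV_t at t = 4.0000: 92.686595
  t * PV_t at t = 4.5000: 102.782079
  t * PV_t at t = 5.0000: 4442.187149
Macaulay duration D = 4976.481860 / 1106.336597 = 4.498163
Modified duration = D / (1 + y/m) = 4.498163 / (1 + 0.014500) = 4.433871


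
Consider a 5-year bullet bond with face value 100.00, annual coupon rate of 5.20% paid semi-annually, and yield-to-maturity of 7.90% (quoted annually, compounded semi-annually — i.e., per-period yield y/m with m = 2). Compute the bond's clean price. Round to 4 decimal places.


Answer: Price = 89.0230

Derivation:
Coupon per period c = face * coupon_rate / m = 2.600000
Periods per year m = 2; per-period yield y/m = 0.039500
Number of cashflows N = 10
Cashflows (t years, CF_t, discount factor 1/(1+y/m)^(m*t), PV):
  t = 0.5000: CF_t = 2.600000, DF = 0.962001, PV = 2.501203
  t = 1.0000: CF_t = 2.600000, DF = 0.925446, PV = 2.406159
  t = 1.5000: CF_t = 2.600000, DF = 0.890280, PV = 2.314727
  t = 2.0000: CF_t = 2.600000, DF = 0.856450, PV = 2.226770
  t = 2.5000: CF_t = 2.600000, DF = 0.823906, PV = 2.142155
  t = 3.0000: CF_t = 2.600000, DF = 0.792598, PV = 2.060755
  t = 3.5000: CF_t = 2.600000, DF = 0.762480, PV = 1.982448
  t = 4.0000: CF_t = 2.600000, DF = 0.733507, PV = 1.907117
  t = 4.5000: CF_t = 2.600000, DF = 0.705634, PV = 1.834649
  t = 5.0000: CF_t = 102.600000, DF = 0.678821, PV = 69.647002
Price P = sum_t PV_t = 89.022985


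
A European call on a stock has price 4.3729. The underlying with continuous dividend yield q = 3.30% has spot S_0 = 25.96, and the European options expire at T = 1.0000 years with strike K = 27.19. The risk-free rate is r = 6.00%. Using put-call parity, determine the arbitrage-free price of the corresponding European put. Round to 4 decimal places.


Put-call parity: C - P = S_0 * exp(-qT) - K * exp(-rT).
S_0 * exp(-qT) = 25.9600 * 0.96753856 = 25.11730101
K * exp(-rT) = 27.1900 * 0.94176453 = 25.60657767
P = C - S*exp(-qT) + K*exp(-rT)
P = 4.3729 - 25.11730101 + 25.60657767 = 4.8622

Answer: Put price = 4.8622


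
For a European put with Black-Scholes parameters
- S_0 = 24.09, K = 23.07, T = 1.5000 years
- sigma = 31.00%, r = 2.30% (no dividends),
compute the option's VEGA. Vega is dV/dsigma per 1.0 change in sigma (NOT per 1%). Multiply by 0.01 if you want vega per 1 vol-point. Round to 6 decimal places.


Answer: Vega = 10.888583

Derivation:
d1 = 0.3946542662; d2 = 0.0149833561
phi(d1) = 0.3690531792; exp(-qT) = 1.0000000000; exp(-rT) = 0.9660883397
Vega = S * exp(-qT) * phi(d1) * sqrt(T) = 24.0900 * 1.0000000000 * 0.3690531792 * 1.2247448714 = 10.888583


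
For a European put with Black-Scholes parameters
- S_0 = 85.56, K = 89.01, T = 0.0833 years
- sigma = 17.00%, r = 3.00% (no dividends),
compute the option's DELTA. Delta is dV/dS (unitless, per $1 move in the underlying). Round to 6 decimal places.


d1 = -0.7302187954; d2 = -0.7792837523
phi(d1) = 0.3055785916; exp(-qT) = 1.0000000000; exp(-rT) = 0.9975041199
N(-d1) = 0.7673717722
Delta = -exp(-qT) * N(-d1) = -1.0000000000 * 0.7673717722 = -0.767372

Answer: Delta = -0.767372


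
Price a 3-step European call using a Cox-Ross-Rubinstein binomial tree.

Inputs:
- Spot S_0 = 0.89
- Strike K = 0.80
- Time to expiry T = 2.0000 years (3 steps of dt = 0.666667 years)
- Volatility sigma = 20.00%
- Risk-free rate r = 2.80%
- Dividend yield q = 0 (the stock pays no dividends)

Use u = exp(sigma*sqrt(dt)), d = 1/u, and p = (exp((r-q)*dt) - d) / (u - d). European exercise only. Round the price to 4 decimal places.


dt = T/N = 0.666667
u = exp(sigma*sqrt(dt)) = 1.177389; d = 1/u = 0.849337
p = (exp((r-q)*dt) - d) / (u - d) = 0.516702
Discount per step: exp(-r*dt) = 0.981506
Stock lattice S(k, i) with i counting down-moves:
  k=0: S(0,0) = 0.8900
  k=1: S(1,0) = 1.0479; S(1,1) = 0.7559
  k=2: S(2,0) = 1.2338; S(2,1) = 0.8900; S(2,2) = 0.6420
  k=3: S(3,0) = 1.4526; S(3,1) = 1.0479; S(3,2) = 0.7559; S(3,3) = 0.5453
Terminal payoffs V(N, i) = max(S_T - K, 0):
  V(3,0) = 0.652613; V(3,1) = 0.247876; V(3,2) = 0.000000; V(3,3) = 0.000000
Backward induction: V(k, i) = exp(-r*dt) * [p * V(k+1, i) + (1-p) * V(k+1, i+1)].
  V(2,0) = exp(-r*dt) * [p*0.652613 + (1-p)*0.247876] = 0.448553
  V(2,1) = exp(-r*dt) * [p*0.247876 + (1-p)*0.000000] = 0.125709
  V(2,2) = exp(-r*dt) * [p*0.000000 + (1-p)*0.000000] = 0.000000
  V(1,0) = exp(-r*dt) * [p*0.448553 + (1-p)*0.125709] = 0.287113
  V(1,1) = exp(-r*dt) * [p*0.125709 + (1-p)*0.000000] = 0.063753
  V(0,0) = exp(-r*dt) * [p*0.287113 + (1-p)*0.063753] = 0.175850

Answer: Price = V(0,0) = 0.1759


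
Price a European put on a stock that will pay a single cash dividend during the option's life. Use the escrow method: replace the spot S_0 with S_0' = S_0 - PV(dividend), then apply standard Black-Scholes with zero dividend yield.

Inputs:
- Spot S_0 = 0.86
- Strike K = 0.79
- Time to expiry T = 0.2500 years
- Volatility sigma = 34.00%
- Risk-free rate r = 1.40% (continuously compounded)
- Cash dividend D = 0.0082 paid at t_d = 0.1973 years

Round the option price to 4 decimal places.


Answer: Price = 0.0291

Derivation:
PV(D) = D * exp(-r * t_d) = 0.0082 * 0.99724161 = 0.00817738
S_0' = S_0 - PV(D) = 0.8600 - 0.00817738 = 0.85182262
d1 = (ln(S_0'/K) + (r + sigma^2/2)*T) / (sigma*sqrt(T)) = 0.54879627
d2 = d1 - sigma*sqrt(T) = 0.37879627
exp(-rT) = 0.99650612
N(-d1) = 0.29157264; N(-d2) = 0.35241958
P = K * exp(-rT) * N(-d2) - S_0' * N(-d1) = 0.7900 * 0.99650612 * 0.35241958 - 0.85182262 * 0.29157264 = 0.0291


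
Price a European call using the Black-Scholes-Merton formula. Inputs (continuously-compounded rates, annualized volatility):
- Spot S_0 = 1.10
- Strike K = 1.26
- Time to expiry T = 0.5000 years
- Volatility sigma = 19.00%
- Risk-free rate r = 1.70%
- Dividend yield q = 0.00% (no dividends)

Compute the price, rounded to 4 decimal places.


d1 = (ln(S/K) + (r - q + 0.5*sigma^2) * T) / (sigma * sqrt(T)) = -0.88035941
d2 = d1 - sigma * sqrt(T) = -1.01470970
exp(-rT) = 0.99153602; exp(-qT) = 1.00000000
C = S_0 * exp(-qT) * N(d1) - K * exp(-rT) * N(d2)
N(d1) = 0.18933232; N(d2) = 0.15512211
C = 1.1000 * 1.00000000 * 0.18933232 - 1.2600 * 0.99153602 * 0.15512211 = 0.0145

Answer: Price = 0.0145


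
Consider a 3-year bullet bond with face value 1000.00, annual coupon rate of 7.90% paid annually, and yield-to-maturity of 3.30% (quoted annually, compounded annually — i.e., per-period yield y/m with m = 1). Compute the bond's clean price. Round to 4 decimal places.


Answer: Price = 1129.3692

Derivation:
Coupon per period c = face * coupon_rate / m = 79.000000
Periods per year m = 1; per-period yield y/m = 0.033000
Number of cashflows N = 3
Cashflows (t years, CF_t, discount factor 1/(1+y/m)^(m*t), PV):
  t = 1.0000: CF_t = 79.000000, DF = 0.968054, PV = 76.476283
  t = 2.0000: CF_t = 79.000000, DF = 0.937129, PV = 74.033187
  t = 3.0000: CF_t = 1079.000000, DF = 0.907192, PV = 978.859771
Price P = sum_t PV_t = 1129.369241


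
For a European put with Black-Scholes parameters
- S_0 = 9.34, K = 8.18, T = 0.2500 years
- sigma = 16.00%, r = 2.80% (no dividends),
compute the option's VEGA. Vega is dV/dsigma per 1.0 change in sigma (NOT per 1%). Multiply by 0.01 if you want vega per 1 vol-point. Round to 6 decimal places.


d1 = 1.7851762703; d2 = 1.7051762703
phi(d1) = 0.0810762109; exp(-qT) = 1.0000000000; exp(-rT) = 0.9930244429
Vega = S * exp(-qT) * phi(d1) * sqrt(T) = 9.3400 * 1.0000000000 * 0.0810762109 * 0.5000000000 = 0.378626

Answer: Vega = 0.378626


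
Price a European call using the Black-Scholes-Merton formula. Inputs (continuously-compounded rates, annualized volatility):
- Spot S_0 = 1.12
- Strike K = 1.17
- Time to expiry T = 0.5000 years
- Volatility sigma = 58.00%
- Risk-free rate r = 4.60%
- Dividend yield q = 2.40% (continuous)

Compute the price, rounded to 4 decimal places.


Answer: Price = 0.1650

Derivation:
d1 = (ln(S/K) + (r - q + 0.5*sigma^2) * T) / (sigma * sqrt(T)) = 0.12538938
d2 = d1 - sigma * sqrt(T) = -0.28473255
exp(-rT) = 0.97726248; exp(-qT) = 0.98807171
C = S_0 * exp(-qT) * N(d1) - K * exp(-rT) * N(d2)
N(d1) = 0.54989235; N(d2) = 0.38792453
C = 1.1200 * 0.98807171 * 0.54989235 - 1.1700 * 0.97726248 * 0.38792453 = 0.1650


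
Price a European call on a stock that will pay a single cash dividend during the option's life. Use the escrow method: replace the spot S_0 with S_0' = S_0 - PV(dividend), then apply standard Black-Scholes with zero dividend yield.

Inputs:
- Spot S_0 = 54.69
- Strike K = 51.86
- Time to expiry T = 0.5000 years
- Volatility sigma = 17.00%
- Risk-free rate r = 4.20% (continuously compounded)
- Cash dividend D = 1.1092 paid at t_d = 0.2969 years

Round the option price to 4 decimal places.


Answer: Price = 4.1543

Derivation:
PV(D) = D * exp(-r * t_d) = 1.1092 * 0.98760763 = 1.09545438
S_0' = S_0 - PV(D) = 54.6900 - 1.09545438 = 53.59454562
d1 = (ln(S_0'/K) + (r + sigma^2/2)*T) / (sigma*sqrt(T)) = 0.50848899
d2 = d1 - sigma*sqrt(T) = 0.38828084
exp(-rT) = 0.97921896
N(d1) = 0.69444477; N(d2) = 0.65109589
C = S_0' * N(d1) - K * exp(-rT) * N(d2) = 53.59454562 * 0.69444477 - 51.8600 * 0.97921896 * 0.65109589 = 4.1543


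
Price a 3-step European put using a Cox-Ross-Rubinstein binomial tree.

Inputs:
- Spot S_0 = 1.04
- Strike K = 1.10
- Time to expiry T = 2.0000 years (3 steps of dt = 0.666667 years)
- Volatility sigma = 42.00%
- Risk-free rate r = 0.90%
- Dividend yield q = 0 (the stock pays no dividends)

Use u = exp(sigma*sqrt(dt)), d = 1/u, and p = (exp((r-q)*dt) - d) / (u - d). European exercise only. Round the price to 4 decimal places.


Answer: Price = V(0,0) = 0.2870

Derivation:
dt = T/N = 0.666667
u = exp(sigma*sqrt(dt)) = 1.409068; d = 1/u = 0.709689
p = (exp((r-q)*dt) - d) / (u - d) = 0.423703
Discount per step: exp(-r*dt) = 0.994018
Stock lattice S(k, i) with i counting down-moves:
  k=0: S(0,0) = 1.0400
  k=1: S(1,0) = 1.4654; S(1,1) = 0.7381
  k=2: S(2,0) = 2.0649; S(2,1) = 1.0400; S(2,2) = 0.5238
  k=3: S(3,0) = 2.9096; S(3,1) = 1.4654; S(3,2) = 0.7381; S(3,3) = 0.3717
Terminal payoffs V(N, i) = max(K - S_T, 0):
  V(3,0) = 0.000000; V(3,1) = 0.000000; V(3,2) = 0.361924; V(3,3) = 0.728262
Backward induction: V(k, i) = exp(-r*dt) * [p * V(k+1, i) + (1-p) * V(k+1, i+1)].
  V(2,0) = exp(-r*dt) * [p*0.000000 + (1-p)*0.000000] = 0.000000
  V(2,1) = exp(-r*dt) * [p*0.000000 + (1-p)*0.361924] = 0.207328
  V(2,2) = exp(-r*dt) * [p*0.361924 + (1-p)*0.728262] = 0.569615
  V(1,0) = exp(-r*dt) * [p*0.000000 + (1-p)*0.207328] = 0.118768
  V(1,1) = exp(-r*dt) * [p*0.207328 + (1-p)*0.569615] = 0.413624
  V(0,0) = exp(-r*dt) * [p*0.118768 + (1-p)*0.413624] = 0.286965


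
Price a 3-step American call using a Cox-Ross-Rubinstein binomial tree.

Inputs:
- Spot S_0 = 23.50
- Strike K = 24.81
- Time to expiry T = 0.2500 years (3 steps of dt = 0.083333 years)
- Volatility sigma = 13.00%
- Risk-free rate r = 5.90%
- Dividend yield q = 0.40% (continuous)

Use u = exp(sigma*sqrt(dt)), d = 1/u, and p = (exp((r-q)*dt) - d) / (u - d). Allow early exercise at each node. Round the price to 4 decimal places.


dt = T/N = 0.083333
u = exp(sigma*sqrt(dt)) = 1.038241; d = 1/u = 0.963168
p = (exp((r-q)*dt) - d) / (u - d) = 0.551811
Discount per step: exp(-r*dt) = 0.995095
Stock lattice S(k, i) with i counting down-moves:
  k=0: S(0,0) = 23.5000
  k=1: S(1,0) = 24.3987; S(1,1) = 22.6344
  k=2: S(2,0) = 25.3317; S(2,1) = 23.5000; S(2,2) = 21.8008
  k=3: S(3,0) = 26.3004; S(3,1) = 24.3987; S(3,2) = 22.6344; S(3,3) = 20.9978
Terminal payoffs V(N, i) = max(S_T - K, 0):
  V(3,0) = 1.490389; V(3,1) = 0.000000; V(3,2) = 0.000000; V(3,3) = 0.000000
Backward induction: V(k, i) = exp(-r*dt) * [p * V(k+1, i) + (1-p) * V(k+1, i+1)]; then take max(V_cont, immediate exercise) for American.
  V(2,0) = exp(-r*dt) * [p*1.490389 + (1-p)*0.000000] = 0.818379; exercise = 0.521684; V(2,0) = max -> 0.818379
  V(2,1) = exp(-r*dt) * [p*0.000000 + (1-p)*0.000000] = 0.000000; exercise = 0.000000; V(2,1) = max -> 0.000000
  V(2,2) = exp(-r*dt) * [p*0.000000 + (1-p)*0.000000] = 0.000000; exercise = 0.000000; V(2,2) = max -> 0.000000
  V(1,0) = exp(-r*dt) * [p*0.818379 + (1-p)*0.000000] = 0.449376; exercise = 0.000000; V(1,0) = max -> 0.449376
  V(1,1) = exp(-r*dt) * [p*0.000000 + (1-p)*0.000000] = 0.000000; exercise = 0.000000; V(1,1) = max -> 0.000000
  V(0,0) = exp(-r*dt) * [p*0.449376 + (1-p)*0.000000] = 0.246754; exercise = 0.000000; V(0,0) = max -> 0.246754

Answer: Price = V(0,0) = 0.2468


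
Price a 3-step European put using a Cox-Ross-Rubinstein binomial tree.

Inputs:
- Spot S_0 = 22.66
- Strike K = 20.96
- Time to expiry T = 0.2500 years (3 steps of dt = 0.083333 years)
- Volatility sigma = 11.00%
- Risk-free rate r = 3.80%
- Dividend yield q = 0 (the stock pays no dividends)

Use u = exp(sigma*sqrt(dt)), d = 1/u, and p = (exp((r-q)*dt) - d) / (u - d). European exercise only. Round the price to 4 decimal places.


Answer: Price = V(0,0) = 0.0342

Derivation:
dt = T/N = 0.083333
u = exp(sigma*sqrt(dt)) = 1.032264; d = 1/u = 0.968745
p = (exp((r-q)*dt) - d) / (u - d) = 0.541995
Discount per step: exp(-r*dt) = 0.996838
Stock lattice S(k, i) with i counting down-moves:
  k=0: S(0,0) = 22.6600
  k=1: S(1,0) = 23.3911; S(1,1) = 21.9518
  k=2: S(2,0) = 24.1458; S(2,1) = 22.6600; S(2,2) = 21.2656
  k=3: S(3,0) = 24.9248; S(3,1) = 23.3911; S(3,2) = 21.9518; S(3,3) = 20.6010
Terminal payoffs V(N, i) = max(K - S_T, 0):
  V(3,0) = 0.000000; V(3,1) = 0.000000; V(3,2) = 0.000000; V(3,3) = 0.359024
Backward induction: V(k, i) = exp(-r*dt) * [p * V(k+1, i) + (1-p) * V(k+1, i+1)].
  V(2,0) = exp(-r*dt) * [p*0.000000 + (1-p)*0.000000] = 0.000000
  V(2,1) = exp(-r*dt) * [p*0.000000 + (1-p)*0.000000] = 0.000000
  V(2,2) = exp(-r*dt) * [p*0.000000 + (1-p)*0.359024] = 0.163915
  V(1,0) = exp(-r*dt) * [p*0.000000 + (1-p)*0.000000] = 0.000000
  V(1,1) = exp(-r*dt) * [p*0.000000 + (1-p)*0.163915] = 0.074837
  V(0,0) = exp(-r*dt) * [p*0.000000 + (1-p)*0.074837] = 0.034167


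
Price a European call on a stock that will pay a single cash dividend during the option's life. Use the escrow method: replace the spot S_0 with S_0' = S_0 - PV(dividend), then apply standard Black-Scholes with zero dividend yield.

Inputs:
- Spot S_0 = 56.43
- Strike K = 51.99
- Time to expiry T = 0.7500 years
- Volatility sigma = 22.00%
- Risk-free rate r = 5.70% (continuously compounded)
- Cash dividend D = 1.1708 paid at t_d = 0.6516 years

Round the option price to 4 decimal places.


Answer: Price = 7.3157

Derivation:
PV(D) = D * exp(-r * t_d) = 1.1708 * 0.96354007 = 1.12811272
S_0' = S_0 - PV(D) = 56.4300 - 1.12811272 = 55.30188728
d1 = (ln(S_0'/K) + (r + sigma^2/2)*T) / (sigma*sqrt(T)) = 0.64377517
d2 = d1 - sigma*sqrt(T) = 0.45324958
exp(-rT) = 0.95815090
N(d1) = 0.74013938; N(d2) = 0.67481548
C = S_0' * N(d1) - K * exp(-rT) * N(d2) = 55.30188728 * 0.74013938 - 51.9900 * 0.95815090 * 0.67481548 = 7.3157


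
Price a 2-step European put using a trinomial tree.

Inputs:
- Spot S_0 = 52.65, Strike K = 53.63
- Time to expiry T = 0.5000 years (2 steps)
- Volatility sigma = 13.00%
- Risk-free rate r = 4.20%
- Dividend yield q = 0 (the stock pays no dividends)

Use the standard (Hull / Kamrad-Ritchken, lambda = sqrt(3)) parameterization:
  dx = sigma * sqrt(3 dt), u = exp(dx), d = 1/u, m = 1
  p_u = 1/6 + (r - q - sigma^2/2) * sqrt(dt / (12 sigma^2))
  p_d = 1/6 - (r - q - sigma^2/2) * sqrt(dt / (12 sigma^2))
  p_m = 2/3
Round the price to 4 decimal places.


Answer: Price = V(0,0) = 1.7802

Derivation:
dt = T/N = 0.250000; dx = sigma*sqrt(3*dt) = 0.112583
u = exp(dx) = 1.119165; d = 1/u = 0.893523
p_u = 0.203917, p_m = 0.666667, p_d = 0.129416
Discount per step: exp(-r*dt) = 0.989555
Stock lattice S(k, j) with j the centered position index:
  k=0: S(0,+0) = 52.6500
  k=1: S(1,-1) = 47.0440; S(1,+0) = 52.6500; S(1,+1) = 58.9241
  k=2: S(2,-2) = 42.0349; S(2,-1) = 47.0440; S(2,+0) = 52.6500; S(2,+1) = 58.9241; S(2,+2) = 65.9458
Terminal payoffs V(N, j) = max(K - S_T, 0):
  V(2,-2) = 11.595125; V(2,-1) = 6.586019; V(2,+0) = 0.980000; V(2,+1) = 0.000000; V(2,+2) = 0.000000
Backward induction: V(k, j) = exp(-r*dt) * [p_u * V(k+1, j+1) + p_m * V(k+1, j) + p_d * V(k+1, j-1)]
  V(1,-1) = exp(-r*dt) * [p_u*0.980000 + p_m*6.586019 + p_d*11.595125] = 6.027496
  V(1,+0) = exp(-r*dt) * [p_u*0.000000 + p_m*0.980000 + p_d*6.586019] = 1.489946
  V(1,+1) = exp(-r*dt) * [p_u*0.000000 + p_m*0.000000 + p_d*0.980000] = 0.125503
  V(0,+0) = exp(-r*dt) * [p_u*0.125503 + p_m*1.489946 + p_d*6.027496] = 1.780157
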